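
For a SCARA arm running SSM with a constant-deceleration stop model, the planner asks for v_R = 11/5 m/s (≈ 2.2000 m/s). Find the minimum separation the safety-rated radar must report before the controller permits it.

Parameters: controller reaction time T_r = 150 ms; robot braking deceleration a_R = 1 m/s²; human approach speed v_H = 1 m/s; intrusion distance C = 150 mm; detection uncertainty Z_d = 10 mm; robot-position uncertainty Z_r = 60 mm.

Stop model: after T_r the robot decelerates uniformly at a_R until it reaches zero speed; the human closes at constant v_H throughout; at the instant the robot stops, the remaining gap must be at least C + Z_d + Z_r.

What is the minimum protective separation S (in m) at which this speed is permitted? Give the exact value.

S_min = 133/25 m = 5.3200 m

braking lasts T_s = (11/5)/1 = 2.2000 s
robot in T_r: 2.2000·0.1500 = 0.3300 m
braking distance = 2.2000²/(2·1.0000) = 2.4200 m
person approaches 1.0000·(0.1500+2.2000) = 2.3500 m
residual clearance needed = 0.1500+0.0100+0.0600 = 0.2200 m
S_min ≈ 0.3300+2.4200+2.3500+0.2200  ⇒  S_min = 133/25 m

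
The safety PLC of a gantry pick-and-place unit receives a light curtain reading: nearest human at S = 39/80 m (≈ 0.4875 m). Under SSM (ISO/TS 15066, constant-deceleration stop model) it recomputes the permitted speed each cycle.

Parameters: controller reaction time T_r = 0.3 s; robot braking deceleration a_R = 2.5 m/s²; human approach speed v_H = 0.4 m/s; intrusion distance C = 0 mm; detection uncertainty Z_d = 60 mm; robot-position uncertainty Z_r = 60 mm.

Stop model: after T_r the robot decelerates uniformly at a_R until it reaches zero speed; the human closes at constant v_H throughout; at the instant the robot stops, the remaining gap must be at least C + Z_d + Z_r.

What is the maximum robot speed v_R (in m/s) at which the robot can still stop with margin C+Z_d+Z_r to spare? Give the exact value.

at the boundary: (1/5)·v² + (23/50)·v + (-99/400) = 0
  disc = (23/50)² − 4·(1/5)·(-99/400) = 256/625 ; √disc = 16/25
  v_R = (−(23/50) + 16/25) / (2·(1/5)) = 9/20 m/s
check:
T_s = v_R/a_R = (9/20)/(5/2) = 0.1800 s
robot in T_r: 0.4500·0.3000 = 0.1350 m
robot covers 0.4500·0.1800 − ½·2.5000·0.1800² = 0.0405 m while stopping
human closes 0.4000·0.4800 = 0.1920 m
C+Z_d+Z_r = 0.0000+0.0600+0.0600 = 0.1200 m
sum ≈ 0.1350+0.0405+0.1920+0.1200 ≈ 0.4875 m = S ✓

v_R_max = 9/20 m/s = 0.4500 m/s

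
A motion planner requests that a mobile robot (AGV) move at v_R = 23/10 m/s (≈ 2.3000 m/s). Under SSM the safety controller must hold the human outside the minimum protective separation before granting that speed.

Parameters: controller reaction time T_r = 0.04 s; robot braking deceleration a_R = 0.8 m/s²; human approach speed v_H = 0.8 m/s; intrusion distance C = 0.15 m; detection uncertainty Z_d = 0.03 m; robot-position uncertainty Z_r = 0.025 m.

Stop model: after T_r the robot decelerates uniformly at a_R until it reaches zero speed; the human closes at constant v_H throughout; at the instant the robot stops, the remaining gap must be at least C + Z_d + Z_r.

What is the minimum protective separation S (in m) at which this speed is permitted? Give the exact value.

S_min = 23741/4000 m = 5.9352 m

braking lasts T_s = (23/10)/(4/5) = 2.8750 s
reaction-phase robot travel = 2.3000·0.0400 = 0.0920 m
braking distance = 2.3000²/(2·0.8000) = 3.3062 m
human over T_r+T_s: 0.8000·(0.0400+2.8750) = 2.3320 m
residual clearance needed = 0.1500+0.0300+0.0250 = 0.2050 m
S_min ≈ 0.0920+3.3062+2.3320+0.2050  ⇒  S_min = 23741/4000 m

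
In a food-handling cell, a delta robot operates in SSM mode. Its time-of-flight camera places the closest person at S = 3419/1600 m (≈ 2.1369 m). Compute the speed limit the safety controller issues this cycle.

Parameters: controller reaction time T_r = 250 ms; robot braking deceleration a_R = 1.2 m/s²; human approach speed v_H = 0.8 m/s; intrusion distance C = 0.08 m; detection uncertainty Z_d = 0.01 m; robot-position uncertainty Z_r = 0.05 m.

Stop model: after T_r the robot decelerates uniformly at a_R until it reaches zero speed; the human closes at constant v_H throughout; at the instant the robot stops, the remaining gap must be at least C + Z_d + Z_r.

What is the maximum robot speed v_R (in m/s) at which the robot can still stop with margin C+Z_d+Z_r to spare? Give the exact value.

v_R_max = 5/4 m/s = 1.2500 m/s

collect terms ⇒ (5/12)·v_R² + (11/12)·v_R + (-115/64) = 0
  disc = (11/12)² − 4·(5/12)·(-115/64) = 2209/576 ; √disc = 47/24
  v_R = (−(11/12) + 47/24) / (2·(5/12)) = 5/4 m/s
check:
braking lasts T_s = (5/4)/(6/5) = 1.0417 s
reaction-phase robot travel = 1.2500·0.2500 = 0.3125 m
braking distance = 1.2500²/(2·1.2000) = 0.6510 m
person approaches 0.8000·(0.2500+1.0417) = 1.0333 m
residual clearance needed = 0.0800+0.0100+0.0500 = 0.1400 m
sum ≈ 0.3125+0.6510+1.0333+0.1400 ≈ 2.1369 m = S ✓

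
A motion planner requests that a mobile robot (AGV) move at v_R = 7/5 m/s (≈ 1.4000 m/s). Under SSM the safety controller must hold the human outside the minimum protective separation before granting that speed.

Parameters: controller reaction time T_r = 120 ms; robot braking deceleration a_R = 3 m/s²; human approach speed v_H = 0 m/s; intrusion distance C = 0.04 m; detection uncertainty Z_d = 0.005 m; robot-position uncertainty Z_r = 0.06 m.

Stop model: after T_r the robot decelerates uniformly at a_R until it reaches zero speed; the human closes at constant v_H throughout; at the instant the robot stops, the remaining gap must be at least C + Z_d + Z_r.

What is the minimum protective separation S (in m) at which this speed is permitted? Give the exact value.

T_s = v_R/a_R = (7/5)/3 = 0.4667 s
robot in T_r: 1.4000·0.1200 = 0.1680 m
robot under decel: 1.4000²/(2·3.0000) = 0.3267 m
person approaches 0.0000·(0.1200+0.4667) = 0.0000 m
C+Z_d+Z_r = 0.0400+0.0050+0.0600 = 0.1050 m
S_min ≈ 0.1680+0.3267+0.0000+0.1050  ⇒  S_min = 1799/3000 m

S_min = 1799/3000 m = 0.5997 m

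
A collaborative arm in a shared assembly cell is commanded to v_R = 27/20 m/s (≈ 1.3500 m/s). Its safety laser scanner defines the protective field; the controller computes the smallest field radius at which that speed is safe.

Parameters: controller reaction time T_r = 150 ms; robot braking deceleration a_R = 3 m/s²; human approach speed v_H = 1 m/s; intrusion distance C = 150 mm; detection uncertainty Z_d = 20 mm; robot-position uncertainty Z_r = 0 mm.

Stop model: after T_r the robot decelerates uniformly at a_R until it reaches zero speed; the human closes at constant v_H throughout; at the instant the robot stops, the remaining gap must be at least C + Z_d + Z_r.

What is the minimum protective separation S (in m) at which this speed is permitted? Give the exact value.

S_min = 1021/800 m = 1.2763 m

braking lasts T_s = (27/20)/3 = 0.4500 s
reaction-phase robot travel = 1.3500·0.1500 = 0.2025 m
robot under decel: 1.3500²/(2·3.0000) = 0.3038 m
human over T_r+T_s: 1.0000·(0.1500+0.4500) = 0.6000 m
C+Z_d+Z_r = 0.1500+0.0200+0.0000 = 0.1700 m
S_min ≈ 0.2025+0.3038+0.6000+0.1700  ⇒  S_min = 1021/800 m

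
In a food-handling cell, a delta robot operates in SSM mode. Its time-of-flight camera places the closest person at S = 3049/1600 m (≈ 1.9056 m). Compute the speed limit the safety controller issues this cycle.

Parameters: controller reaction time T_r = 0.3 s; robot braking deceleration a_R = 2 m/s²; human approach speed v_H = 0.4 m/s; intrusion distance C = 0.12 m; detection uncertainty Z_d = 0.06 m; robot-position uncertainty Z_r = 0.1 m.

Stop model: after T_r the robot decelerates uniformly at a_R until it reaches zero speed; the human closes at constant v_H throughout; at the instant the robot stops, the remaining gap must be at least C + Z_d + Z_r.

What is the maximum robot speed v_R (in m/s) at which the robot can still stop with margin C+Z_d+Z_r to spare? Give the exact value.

at the boundary: (1/4)·v² + (1/2)·v + (-2409/1600) = 0
  disc = (1/2)² − 4·(1/4)·(-2409/1600) = 2809/1600 ; √disc = 53/40
  v_R = (−(1/2) + 53/40) / (2·(1/4)) = 33/20 m/s
check:
braking lasts T_s = (33/20)/2 = 0.8250 s
robot covers v_R·T_r = 1.6500·0.3000 = 0.4950 m before braking
robot under decel: 1.6500²/(2·2.0000) = 0.6806 m
person approaches 0.4000·(0.3000+0.8250) = 0.4500 m
C+Z_d+Z_r = 0.1200+0.0600+0.1000 = 0.2800 m
sum ≈ 0.4950+0.6806+0.4500+0.2800 ≈ 1.9056 m = S ✓

v_R_max = 33/20 m/s = 1.6500 m/s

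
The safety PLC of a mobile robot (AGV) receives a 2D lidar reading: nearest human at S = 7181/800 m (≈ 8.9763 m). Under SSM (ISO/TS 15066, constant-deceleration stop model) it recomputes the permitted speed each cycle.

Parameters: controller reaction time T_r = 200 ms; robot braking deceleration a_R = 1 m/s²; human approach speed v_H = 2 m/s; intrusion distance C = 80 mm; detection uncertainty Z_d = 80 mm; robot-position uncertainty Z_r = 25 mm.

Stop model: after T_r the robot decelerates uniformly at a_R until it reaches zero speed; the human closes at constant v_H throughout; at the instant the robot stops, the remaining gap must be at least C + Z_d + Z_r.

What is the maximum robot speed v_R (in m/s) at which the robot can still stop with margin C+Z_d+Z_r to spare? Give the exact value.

quadratic (1/2)·v² + (11/5)·v + (-6713/800) = 0
  disc = (11/5)² − 4·(1/2)·(-6713/800) = 8649/400 ; √disc = 93/20
  v_R = (−(11/5) + 93/20) / (2·(1/2)) = 49/20 m/s
check:
T_s = v_R/a_R = (49/20)/1 = 2.4500 s
reaction-phase robot travel = 2.4500·0.2000 = 0.4900 m
robot under decel: 2.4500²/(2·1.0000) = 3.0013 m
human over T_r+T_s: 2.0000·(0.2000+2.4500) = 5.3000 m
margins: 0.0800+0.0800+0.0250 = 0.1850 m
sum ≈ 0.4900+3.0013+5.3000+0.1850 ≈ 8.9763 m = S ✓

v_R_max = 49/20 m/s = 2.4500 m/s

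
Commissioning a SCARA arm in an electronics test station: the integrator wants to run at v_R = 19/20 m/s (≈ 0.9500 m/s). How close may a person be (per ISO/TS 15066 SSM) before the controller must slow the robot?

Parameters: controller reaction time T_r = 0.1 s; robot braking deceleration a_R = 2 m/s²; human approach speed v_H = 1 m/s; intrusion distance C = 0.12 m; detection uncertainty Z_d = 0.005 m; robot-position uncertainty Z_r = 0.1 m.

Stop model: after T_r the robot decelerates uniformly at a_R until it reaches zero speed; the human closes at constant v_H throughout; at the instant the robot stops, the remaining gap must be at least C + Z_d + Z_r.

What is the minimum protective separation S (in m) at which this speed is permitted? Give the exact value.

S_min = 1793/1600 m = 1.1206 m

T_s = v_R/a_R = (19/20)/2 = 0.4750 s
robot in T_r: 0.9500·0.1000 = 0.0950 m
robot covers 0.9500·0.4750 − ½·2.0000·0.4750² = 0.2256 m while stopping
human over T_r+T_s: 1.0000·(0.1000+0.4750) = 0.5750 m
C+Z_d+Z_r = 0.1200+0.0050+0.1000 = 0.2250 m
S_min ≈ 0.0950+0.2256+0.5750+0.2250  ⇒  S_min = 1793/1600 m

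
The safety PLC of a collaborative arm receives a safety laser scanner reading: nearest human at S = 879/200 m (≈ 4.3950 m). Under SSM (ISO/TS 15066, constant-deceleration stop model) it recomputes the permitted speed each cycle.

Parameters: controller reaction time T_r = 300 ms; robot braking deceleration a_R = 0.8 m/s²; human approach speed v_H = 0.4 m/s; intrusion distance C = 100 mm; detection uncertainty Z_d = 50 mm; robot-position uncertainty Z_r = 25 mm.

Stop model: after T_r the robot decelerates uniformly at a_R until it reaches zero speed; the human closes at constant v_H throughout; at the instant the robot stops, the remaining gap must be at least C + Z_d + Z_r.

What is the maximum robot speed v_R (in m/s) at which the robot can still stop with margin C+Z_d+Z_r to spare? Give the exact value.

v_R_max = 2 m/s = 2.0000 m/s

at the boundary: (5/8)·v² + (4/5)·v + (-41/10) = 0
  disc = (4/5)² − 4·(5/8)·(-41/10) = 1089/100 ; √disc = 33/10
  v_R = (−(4/5) + 33/10) / (2·(5/8)) = 2 m/s
check:
stop time T_s = 2/(4/5) = 2.5000 s
reaction-phase robot travel = 2.0000·0.3000 = 0.6000 m
robot covers 2.0000·2.5000 − ½·0.8000·2.5000² = 2.5000 m while stopping
human closes 0.4000·2.8000 = 1.1200 m
margins: 0.1000+0.0500+0.0250 = 0.1750 m
sum ≈ 0.6000+2.5000+1.1200+0.1750 ≈ 4.3950 m = S ✓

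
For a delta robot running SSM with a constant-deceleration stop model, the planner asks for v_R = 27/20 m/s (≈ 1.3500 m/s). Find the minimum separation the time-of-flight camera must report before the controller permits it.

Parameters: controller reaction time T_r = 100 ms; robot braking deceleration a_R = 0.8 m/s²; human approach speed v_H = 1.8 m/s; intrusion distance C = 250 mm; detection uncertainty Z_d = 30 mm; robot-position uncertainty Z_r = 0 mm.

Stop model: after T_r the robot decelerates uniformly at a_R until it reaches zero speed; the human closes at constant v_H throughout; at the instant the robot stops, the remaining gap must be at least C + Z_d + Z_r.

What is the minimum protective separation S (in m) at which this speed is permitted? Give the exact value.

T_s = v_R/a_R = (27/20)/(4/5) = 1.6875 s
robot in T_r: 1.3500·0.1000 = 0.1350 m
braking distance = 1.3500²/(2·0.8000) = 1.1391 m
person approaches 1.8000·(0.1000+1.6875) = 3.2175 m
C+Z_d+Z_r = 0.2500+0.0300+0.0000 = 0.2800 m
S_min ≈ 0.1350+1.1391+3.2175+0.2800  ⇒  S_min = 15269/3200 m

S_min = 15269/3200 m = 4.7716 m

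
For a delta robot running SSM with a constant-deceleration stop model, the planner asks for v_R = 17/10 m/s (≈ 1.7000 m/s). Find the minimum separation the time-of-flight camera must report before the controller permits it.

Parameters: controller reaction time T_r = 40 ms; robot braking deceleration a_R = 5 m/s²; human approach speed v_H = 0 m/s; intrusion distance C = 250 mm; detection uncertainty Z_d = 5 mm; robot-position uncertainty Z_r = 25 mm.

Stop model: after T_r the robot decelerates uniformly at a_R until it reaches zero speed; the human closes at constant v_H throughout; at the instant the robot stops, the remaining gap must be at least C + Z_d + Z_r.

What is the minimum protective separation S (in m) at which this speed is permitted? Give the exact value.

stop time T_s = (17/10)/5 = 0.3400 s
robot covers v_R·T_r = 1.7000·0.0400 = 0.0680 m before braking
braking distance = 1.7000²/(2·5.0000) = 0.2890 m
human closes 0.0000·0.3800 = 0.0000 m
residual clearance needed = 0.2500+0.0050+0.0250 = 0.2800 m
S_min ≈ 0.0680+0.2890+0.0000+0.2800  ⇒  S_min = 637/1000 m

S_min = 637/1000 m = 0.6370 m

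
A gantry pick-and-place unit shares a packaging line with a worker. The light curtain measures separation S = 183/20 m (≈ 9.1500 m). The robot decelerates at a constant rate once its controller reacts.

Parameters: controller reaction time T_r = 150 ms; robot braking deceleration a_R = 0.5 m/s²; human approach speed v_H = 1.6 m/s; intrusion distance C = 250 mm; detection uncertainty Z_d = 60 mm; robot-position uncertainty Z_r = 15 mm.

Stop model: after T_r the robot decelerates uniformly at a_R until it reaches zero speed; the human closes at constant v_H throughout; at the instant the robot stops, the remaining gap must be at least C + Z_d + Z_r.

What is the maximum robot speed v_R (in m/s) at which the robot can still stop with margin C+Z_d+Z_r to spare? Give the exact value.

quadratic (1)·v² + (67/20)·v + (-1717/200) = 0
  disc = (67/20)² − 4·(1)·(-1717/200) = 729/16 ; √disc = 27/4
  v_R = (−(67/20) + 27/4) / (2·(1)) = 17/10 m/s
check:
braking lasts T_s = (17/10)/(1/2) = 3.4000 s
robot covers v_R·T_r = 1.7000·0.1500 = 0.2550 m before braking
braking distance = 1.7000²/(2·0.5000) = 2.8900 m
human over T_r+T_s: 1.6000·(0.1500+3.4000) = 5.6800 m
C+Z_d+Z_r = 0.2500+0.0600+0.0150 = 0.3250 m
sum ≈ 0.2550+2.8900+5.6800+0.3250 ≈ 9.1500 m = S ✓

v_R_max = 17/10 m/s = 1.7000 m/s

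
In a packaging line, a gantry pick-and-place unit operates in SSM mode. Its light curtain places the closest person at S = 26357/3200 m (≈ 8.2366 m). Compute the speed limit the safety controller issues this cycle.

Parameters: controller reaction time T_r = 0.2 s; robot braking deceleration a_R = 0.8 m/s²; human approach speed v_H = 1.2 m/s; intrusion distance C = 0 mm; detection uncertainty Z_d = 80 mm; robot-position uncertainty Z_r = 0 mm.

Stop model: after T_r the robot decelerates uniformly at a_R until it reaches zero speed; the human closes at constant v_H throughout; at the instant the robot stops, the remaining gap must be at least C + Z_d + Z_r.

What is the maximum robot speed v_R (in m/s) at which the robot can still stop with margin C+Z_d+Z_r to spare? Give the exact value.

at the boundary: (5/8)·v² + (17/10)·v + (-25333/3200) = 0
  disc = (17/10)² − 4·(5/8)·(-25333/3200) = 145161/6400 ; √disc = 381/80
  v_R = (−(17/10) + 381/80) / (2·(5/8)) = 49/20 m/s
check:
stop time T_s = (49/20)/(4/5) = 3.0625 s
robot covers v_R·T_r = 2.4500·0.2000 = 0.4900 m before braking
robot covers 2.4500·3.0625 − ½·0.8000·3.0625² = 3.7516 m while stopping
human over T_r+T_s: 1.2000·(0.2000+3.0625) = 3.9150 m
margins: 0.0000+0.0800+0.0000 = 0.0800 m
sum ≈ 0.4900+3.7516+3.9150+0.0800 ≈ 8.2366 m = S ✓

v_R_max = 49/20 m/s = 2.4500 m/s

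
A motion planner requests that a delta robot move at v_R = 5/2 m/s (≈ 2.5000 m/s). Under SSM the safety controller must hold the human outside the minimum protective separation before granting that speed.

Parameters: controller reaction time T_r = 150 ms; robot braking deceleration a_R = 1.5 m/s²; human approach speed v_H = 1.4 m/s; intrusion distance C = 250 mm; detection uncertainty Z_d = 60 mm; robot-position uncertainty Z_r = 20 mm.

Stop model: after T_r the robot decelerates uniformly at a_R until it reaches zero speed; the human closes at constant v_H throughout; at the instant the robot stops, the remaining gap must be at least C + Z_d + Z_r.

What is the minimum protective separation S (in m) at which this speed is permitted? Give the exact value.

S_min = 3199/600 m = 5.3317 m

stop time T_s = (5/2)/(3/2) = 1.6667 s
robot covers v_R·T_r = 2.5000·0.1500 = 0.3750 m before braking
robot covers 2.5000·1.6667 − ½·1.5000·1.6667² = 2.0833 m while stopping
person approaches 1.4000·(0.1500+1.6667) = 2.5433 m
C+Z_d+Z_r = 0.2500+0.0600+0.0200 = 0.3300 m
S_min ≈ 0.3750+2.0833+2.5433+0.3300  ⇒  S_min = 3199/600 m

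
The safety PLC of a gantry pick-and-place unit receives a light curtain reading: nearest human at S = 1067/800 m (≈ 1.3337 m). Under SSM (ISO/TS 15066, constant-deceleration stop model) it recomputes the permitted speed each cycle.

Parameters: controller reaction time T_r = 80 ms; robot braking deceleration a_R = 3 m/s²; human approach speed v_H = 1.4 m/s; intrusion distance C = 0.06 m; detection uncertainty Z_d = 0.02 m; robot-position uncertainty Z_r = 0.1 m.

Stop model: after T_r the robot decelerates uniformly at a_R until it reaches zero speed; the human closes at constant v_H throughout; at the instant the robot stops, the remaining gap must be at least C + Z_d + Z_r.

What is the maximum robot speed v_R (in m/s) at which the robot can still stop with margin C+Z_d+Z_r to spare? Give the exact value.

v_R_max = 27/20 m/s = 1.3500 m/s

at the boundary: (1/6)·v² + (41/75)·v + (-4167/4000) = 0
  disc = (41/75)² − 4·(1/6)·(-4167/4000) = 89401/90000 ; √disc = 299/300
  v_R = (−(41/75) + 299/300) / (2·(1/6)) = 27/20 m/s
check:
stop time T_s = (27/20)/3 = 0.4500 s
reaction-phase robot travel = 1.3500·0.0800 = 0.1080 m
robot covers 1.3500·0.4500 − ½·3.0000·0.4500² = 0.3038 m while stopping
human over T_r+T_s: 1.4000·(0.0800+0.4500) = 0.7420 m
C+Z_d+Z_r = 0.0600+0.0200+0.1000 = 0.1800 m
sum ≈ 0.1080+0.3038+0.7420+0.1800 ≈ 1.3337 m = S ✓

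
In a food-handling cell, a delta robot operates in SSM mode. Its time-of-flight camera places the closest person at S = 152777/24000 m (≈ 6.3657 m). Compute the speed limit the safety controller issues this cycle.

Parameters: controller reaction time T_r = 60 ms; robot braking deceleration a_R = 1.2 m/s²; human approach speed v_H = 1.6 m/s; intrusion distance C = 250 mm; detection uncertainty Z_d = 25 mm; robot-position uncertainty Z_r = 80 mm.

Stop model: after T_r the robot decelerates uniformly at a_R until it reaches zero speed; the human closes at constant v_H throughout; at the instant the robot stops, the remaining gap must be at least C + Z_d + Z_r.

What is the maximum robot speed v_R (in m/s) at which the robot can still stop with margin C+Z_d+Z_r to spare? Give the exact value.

v_R_max = 49/20 m/s = 2.4500 m/s

collect terms ⇒ (5/12)·v_R² + (209/150)·v_R + (-141953/24000) = 0
  disc = (209/150)² − 4·(5/12)·(-141953/24000) = 471969/40000 ; √disc = 687/200
  v_R = (−(209/150) + 687/200) / (2·(5/12)) = 49/20 m/s
check:
T_s = v_R/a_R = (49/20)/(6/5) = 2.0417 s
robot covers v_R·T_r = 2.4500·0.0600 = 0.1470 m before braking
robot covers 2.4500·2.0417 − ½·1.2000·2.0417² = 2.5010 m while stopping
human over T_r+T_s: 1.6000·(0.0600+2.0417) = 3.3627 m
C+Z_d+Z_r = 0.2500+0.0250+0.0800 = 0.3550 m
sum ≈ 0.1470+2.5010+3.3627+0.3550 ≈ 6.3657 m = S ✓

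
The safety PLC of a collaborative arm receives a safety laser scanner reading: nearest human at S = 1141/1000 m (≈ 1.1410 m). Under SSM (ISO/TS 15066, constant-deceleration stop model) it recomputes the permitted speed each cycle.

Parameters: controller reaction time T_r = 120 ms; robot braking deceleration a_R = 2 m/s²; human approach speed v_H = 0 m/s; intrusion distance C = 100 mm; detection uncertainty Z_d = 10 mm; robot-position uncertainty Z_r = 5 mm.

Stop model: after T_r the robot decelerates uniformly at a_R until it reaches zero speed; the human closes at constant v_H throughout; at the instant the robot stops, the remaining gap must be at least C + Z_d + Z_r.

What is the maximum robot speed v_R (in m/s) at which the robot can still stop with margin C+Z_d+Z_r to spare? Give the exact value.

v_R_max = 9/5 m/s = 1.8000 m/s

at the boundary: (1/4)·v² + (3/25)·v + (-513/500) = 0
  disc = (3/25)² − 4·(1/4)·(-513/500) = 2601/2500 ; √disc = 51/50
  v_R = (−(3/25) + 51/50) / (2·(1/4)) = 9/5 m/s
check:
T_s = v_R/a_R = (9/5)/2 = 0.9000 s
robot in T_r: 1.8000·0.1200 = 0.2160 m
robot under decel: 1.8000²/(2·2.0000) = 0.8100 m
person approaches 0.0000·(0.1200+0.9000) = 0.0000 m
C+Z_d+Z_r = 0.1000+0.0100+0.0050 = 0.1150 m
sum ≈ 0.2160+0.8100+0.0000+0.1150 ≈ 1.1410 m = S ✓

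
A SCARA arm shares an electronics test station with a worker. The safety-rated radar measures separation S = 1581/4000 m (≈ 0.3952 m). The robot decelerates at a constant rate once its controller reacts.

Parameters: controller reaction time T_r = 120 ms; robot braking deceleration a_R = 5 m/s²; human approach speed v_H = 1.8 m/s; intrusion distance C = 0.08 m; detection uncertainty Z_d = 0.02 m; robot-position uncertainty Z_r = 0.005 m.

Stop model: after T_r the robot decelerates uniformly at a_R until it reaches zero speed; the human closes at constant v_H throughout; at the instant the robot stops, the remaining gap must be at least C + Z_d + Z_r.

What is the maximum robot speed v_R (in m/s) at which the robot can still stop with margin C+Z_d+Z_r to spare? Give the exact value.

v_R_max = 3/20 m/s = 0.1500 m/s

at the boundary: (1/10)·v² + (12/25)·v + (-297/4000) = 0
  disc = (12/25)² − 4·(1/10)·(-297/4000) = 2601/10000 ; √disc = 51/100
  v_R = (−(12/25) + 51/100) / (2·(1/10)) = 3/20 m/s
check:
braking lasts T_s = (3/20)/5 = 0.0300 s
reaction-phase robot travel = 0.1500·0.1200 = 0.0180 m
robot under decel: 0.1500²/(2·5.0000) = 0.0022 m
person approaches 1.8000·(0.1200+0.0300) = 0.2700 m
C+Z_d+Z_r = 0.0800+0.0200+0.0050 = 0.1050 m
sum ≈ 0.0180+0.0022+0.2700+0.1050 ≈ 0.3952 m = S ✓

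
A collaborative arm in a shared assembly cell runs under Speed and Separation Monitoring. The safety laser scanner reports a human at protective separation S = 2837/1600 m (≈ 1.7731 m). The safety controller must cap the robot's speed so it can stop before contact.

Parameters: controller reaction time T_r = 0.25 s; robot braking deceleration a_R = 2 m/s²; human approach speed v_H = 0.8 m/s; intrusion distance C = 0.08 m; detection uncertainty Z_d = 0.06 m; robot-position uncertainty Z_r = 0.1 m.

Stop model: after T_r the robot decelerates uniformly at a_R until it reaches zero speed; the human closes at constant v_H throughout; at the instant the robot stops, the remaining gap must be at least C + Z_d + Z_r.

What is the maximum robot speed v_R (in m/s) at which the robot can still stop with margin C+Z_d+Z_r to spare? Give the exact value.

v_R_max = 27/20 m/s = 1.3500 m/s

quadratic (1/4)·v² + (13/20)·v + (-2133/1600) = 0
  disc = (13/20)² − 4·(1/4)·(-2133/1600) = 2809/1600 ; √disc = 53/40
  v_R = (−(13/20) + 53/40) / (2·(1/4)) = 27/20 m/s
check:
T_s = v_R/a_R = (27/20)/2 = 0.6750 s
reaction-phase robot travel = 1.3500·0.2500 = 0.3375 m
robot covers 1.3500·0.6750 − ½·2.0000·0.6750² = 0.4556 m while stopping
human closes 0.8000·0.9250 = 0.7400 m
residual clearance needed = 0.0800+0.0600+0.1000 = 0.2400 m
sum ≈ 0.3375+0.4556+0.7400+0.2400 ≈ 1.7731 m = S ✓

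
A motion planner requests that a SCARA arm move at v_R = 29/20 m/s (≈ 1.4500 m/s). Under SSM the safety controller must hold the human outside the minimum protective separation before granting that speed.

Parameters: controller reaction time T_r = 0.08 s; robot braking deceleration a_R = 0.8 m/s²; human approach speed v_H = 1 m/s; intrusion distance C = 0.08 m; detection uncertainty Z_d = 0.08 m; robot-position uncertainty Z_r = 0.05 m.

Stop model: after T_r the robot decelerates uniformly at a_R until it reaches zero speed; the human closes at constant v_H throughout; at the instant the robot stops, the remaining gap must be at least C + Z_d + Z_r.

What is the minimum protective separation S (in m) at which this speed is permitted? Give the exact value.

T_s = v_R/a_R = (29/20)/(4/5) = 1.8125 s
robot covers v_R·T_r = 1.4500·0.0800 = 0.1160 m before braking
braking distance = 1.4500²/(2·0.8000) = 1.3141 m
person approaches 1.0000·(0.0800+1.8125) = 1.8925 m
C+Z_d+Z_r = 0.0800+0.0800+0.0500 = 0.2100 m
S_min ≈ 0.1160+1.3141+1.8925+0.2100  ⇒  S_min = 56521/16000 m

S_min = 56521/16000 m = 3.5326 m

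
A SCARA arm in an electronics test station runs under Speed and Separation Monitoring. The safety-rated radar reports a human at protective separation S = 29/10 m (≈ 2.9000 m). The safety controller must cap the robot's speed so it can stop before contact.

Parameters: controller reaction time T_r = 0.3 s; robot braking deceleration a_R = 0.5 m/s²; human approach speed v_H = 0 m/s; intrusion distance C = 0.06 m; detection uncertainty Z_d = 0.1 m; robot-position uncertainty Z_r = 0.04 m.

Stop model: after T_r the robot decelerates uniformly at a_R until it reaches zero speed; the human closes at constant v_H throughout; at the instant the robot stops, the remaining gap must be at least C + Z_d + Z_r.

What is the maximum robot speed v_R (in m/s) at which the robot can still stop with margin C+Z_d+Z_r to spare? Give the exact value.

v_R_max = 3/2 m/s = 1.5000 m/s

collect terms ⇒ (1)·v_R² + (3/10)·v_R + (-27/10) = 0
  disc = (3/10)² − 4·(1)·(-27/10) = 1089/100 ; √disc = 33/10
  v_R = (−(3/10) + 33/10) / (2·(1)) = 3/2 m/s
check:
T_s = v_R/a_R = (3/2)/(1/2) = 3.0000 s
reaction-phase robot travel = 1.5000·0.3000 = 0.4500 m
robot under decel: 1.5000²/(2·0.5000) = 2.2500 m
human over T_r+T_s: 0.0000·(0.3000+3.0000) = 0.0000 m
margins: 0.0600+0.1000+0.0400 = 0.2000 m
sum ≈ 0.4500+2.2500+0.0000+0.2000 ≈ 2.9000 m = S ✓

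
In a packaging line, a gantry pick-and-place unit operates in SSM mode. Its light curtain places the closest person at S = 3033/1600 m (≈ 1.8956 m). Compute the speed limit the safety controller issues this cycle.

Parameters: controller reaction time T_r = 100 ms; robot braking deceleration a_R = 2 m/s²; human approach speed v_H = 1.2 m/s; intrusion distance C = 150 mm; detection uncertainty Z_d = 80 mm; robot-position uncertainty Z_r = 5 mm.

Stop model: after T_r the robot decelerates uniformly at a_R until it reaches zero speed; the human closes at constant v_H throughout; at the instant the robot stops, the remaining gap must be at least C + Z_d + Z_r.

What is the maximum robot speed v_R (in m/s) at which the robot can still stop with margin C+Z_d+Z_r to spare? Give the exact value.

collect terms ⇒ (1/4)·v_R² + (7/10)·v_R + (-493/320) = 0
  disc = (7/10)² − 4·(1/4)·(-493/320) = 3249/1600 ; √disc = 57/40
  v_R = (−(7/10) + 57/40) / (2·(1/4)) = 29/20 m/s
check:
braking lasts T_s = (29/20)/2 = 0.7250 s
reaction-phase robot travel = 1.4500·0.1000 = 0.1450 m
robot under decel: 1.4500²/(2·2.0000) = 0.5256 m
human over T_r+T_s: 1.2000·(0.1000+0.7250) = 0.9900 m
residual clearance needed = 0.1500+0.0800+0.0050 = 0.2350 m
sum ≈ 0.1450+0.5256+0.9900+0.2350 ≈ 1.8956 m = S ✓

v_R_max = 29/20 m/s = 1.4500 m/s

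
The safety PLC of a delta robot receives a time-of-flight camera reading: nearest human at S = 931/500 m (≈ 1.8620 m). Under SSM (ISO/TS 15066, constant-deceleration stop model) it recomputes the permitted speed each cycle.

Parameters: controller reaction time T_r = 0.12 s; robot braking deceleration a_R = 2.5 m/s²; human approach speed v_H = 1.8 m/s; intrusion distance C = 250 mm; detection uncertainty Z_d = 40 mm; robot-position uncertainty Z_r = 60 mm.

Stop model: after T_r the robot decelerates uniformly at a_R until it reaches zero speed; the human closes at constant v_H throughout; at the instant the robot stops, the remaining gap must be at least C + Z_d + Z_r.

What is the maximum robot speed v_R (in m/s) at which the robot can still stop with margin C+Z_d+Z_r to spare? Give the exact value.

v_R_max = 6/5 m/s = 1.2000 m/s

quadratic (1/5)·v² + (21/25)·v + (-162/125) = 0
  disc = (21/25)² − 4·(1/5)·(-162/125) = 1089/625 ; √disc = 33/25
  v_R = (−(21/25) + 33/25) / (2·(1/5)) = 6/5 m/s
check:
braking lasts T_s = (6/5)/(5/2) = 0.4800 s
robot in T_r: 1.2000·0.1200 = 0.1440 m
braking distance = 1.2000²/(2·2.5000) = 0.2880 m
human closes 1.8000·0.6000 = 1.0800 m
residual clearance needed = 0.2500+0.0400+0.0600 = 0.3500 m
sum ≈ 0.1440+0.2880+1.0800+0.3500 ≈ 1.8620 m = S ✓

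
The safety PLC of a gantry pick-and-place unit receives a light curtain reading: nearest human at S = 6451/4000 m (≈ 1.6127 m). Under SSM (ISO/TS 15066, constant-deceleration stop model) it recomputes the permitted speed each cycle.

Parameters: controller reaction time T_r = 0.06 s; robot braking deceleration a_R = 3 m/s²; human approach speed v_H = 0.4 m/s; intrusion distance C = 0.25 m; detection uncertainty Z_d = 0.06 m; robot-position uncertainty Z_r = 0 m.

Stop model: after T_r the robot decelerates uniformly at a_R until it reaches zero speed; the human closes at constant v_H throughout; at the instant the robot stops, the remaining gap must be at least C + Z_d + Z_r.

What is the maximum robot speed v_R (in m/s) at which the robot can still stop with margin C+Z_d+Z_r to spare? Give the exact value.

v_R_max = 9/4 m/s = 2.2500 m/s

at the boundary: (1/6)·v² + (29/150)·v + (-1023/800) = 0
  disc = (29/150)² − 4·(1/6)·(-1023/800) = 80089/90000 ; √disc = 283/300
  v_R = (−(29/150) + 283/300) / (2·(1/6)) = 9/4 m/s
check:
stop time T_s = (9/4)/3 = 0.7500 s
reaction-phase robot travel = 2.2500·0.0600 = 0.1350 m
braking distance = 2.2500²/(2·3.0000) = 0.8438 m
human closes 0.4000·0.8100 = 0.3240 m
margins: 0.2500+0.0600+0.0000 = 0.3100 m
sum ≈ 0.1350+0.8438+0.3240+0.3100 ≈ 1.6127 m = S ✓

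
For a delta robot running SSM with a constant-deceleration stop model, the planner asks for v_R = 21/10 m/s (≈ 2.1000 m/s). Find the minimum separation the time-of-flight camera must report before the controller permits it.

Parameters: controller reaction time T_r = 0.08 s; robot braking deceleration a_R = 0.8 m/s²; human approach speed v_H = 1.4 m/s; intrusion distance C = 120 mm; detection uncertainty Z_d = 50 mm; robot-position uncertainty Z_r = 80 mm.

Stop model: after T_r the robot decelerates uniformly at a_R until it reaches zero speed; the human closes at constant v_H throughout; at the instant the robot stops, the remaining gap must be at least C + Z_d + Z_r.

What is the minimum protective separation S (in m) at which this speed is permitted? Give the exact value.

braking lasts T_s = (21/10)/(4/5) = 2.6250 s
robot in T_r: 2.1000·0.0800 = 0.1680 m
robot under decel: 2.1000²/(2·0.8000) = 2.7563 m
person approaches 1.4000·(0.0800+2.6250) = 3.7870 m
margins: 0.1200+0.0500+0.0800 = 0.2500 m
S_min ≈ 0.1680+2.7563+3.7870+0.2500  ⇒  S_min = 5569/800 m

S_min = 5569/800 m = 6.9612 m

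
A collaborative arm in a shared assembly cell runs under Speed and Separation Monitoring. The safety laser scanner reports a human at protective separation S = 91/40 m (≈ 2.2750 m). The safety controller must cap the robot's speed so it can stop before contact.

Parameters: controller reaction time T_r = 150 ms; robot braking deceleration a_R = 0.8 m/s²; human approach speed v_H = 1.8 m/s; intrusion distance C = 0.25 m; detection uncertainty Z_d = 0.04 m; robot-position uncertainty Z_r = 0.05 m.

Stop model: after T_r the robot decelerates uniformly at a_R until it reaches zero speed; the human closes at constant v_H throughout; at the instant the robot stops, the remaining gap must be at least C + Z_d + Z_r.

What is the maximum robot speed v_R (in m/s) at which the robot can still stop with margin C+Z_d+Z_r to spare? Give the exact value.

quadratic (5/8)·v² + (12/5)·v + (-333/200) = 0
  disc = (12/5)² − 4·(5/8)·(-333/200) = 3969/400 ; √disc = 63/20
  v_R = (−(12/5) + 63/20) / (2·(5/8)) = 3/5 m/s
check:
braking lasts T_s = (3/5)/(4/5) = 0.7500 s
robot covers v_R·T_r = 0.6000·0.1500 = 0.0900 m before braking
robot under decel: 0.6000²/(2·0.8000) = 0.2250 m
human closes 1.8000·0.9000 = 1.6200 m
C+Z_d+Z_r = 0.2500+0.0400+0.0500 = 0.3400 m
sum ≈ 0.0900+0.2250+1.6200+0.3400 ≈ 2.2750 m = S ✓

v_R_max = 3/5 m/s = 0.6000 m/s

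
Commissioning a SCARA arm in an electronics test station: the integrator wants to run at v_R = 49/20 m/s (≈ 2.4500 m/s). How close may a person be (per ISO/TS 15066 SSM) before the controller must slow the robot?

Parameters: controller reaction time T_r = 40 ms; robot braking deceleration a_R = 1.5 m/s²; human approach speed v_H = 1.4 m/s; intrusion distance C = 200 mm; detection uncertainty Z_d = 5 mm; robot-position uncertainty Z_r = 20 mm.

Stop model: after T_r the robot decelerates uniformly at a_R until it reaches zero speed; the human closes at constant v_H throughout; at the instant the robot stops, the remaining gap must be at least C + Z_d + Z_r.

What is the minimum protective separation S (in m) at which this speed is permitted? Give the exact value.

T_s = v_R/a_R = (49/20)/(3/2) = 1.6333 s
robot covers v_R·T_r = 2.4500·0.0400 = 0.0980 m before braking
robot under decel: 2.4500²/(2·1.5000) = 2.0008 m
human over T_r+T_s: 1.4000·(0.0400+1.6333) = 2.3427 m
margins: 0.2000+0.0050+0.0200 = 0.2250 m
S_min ≈ 0.0980+2.0008+2.3427+0.2250  ⇒  S_min = 9333/2000 m

S_min = 9333/2000 m = 4.6665 m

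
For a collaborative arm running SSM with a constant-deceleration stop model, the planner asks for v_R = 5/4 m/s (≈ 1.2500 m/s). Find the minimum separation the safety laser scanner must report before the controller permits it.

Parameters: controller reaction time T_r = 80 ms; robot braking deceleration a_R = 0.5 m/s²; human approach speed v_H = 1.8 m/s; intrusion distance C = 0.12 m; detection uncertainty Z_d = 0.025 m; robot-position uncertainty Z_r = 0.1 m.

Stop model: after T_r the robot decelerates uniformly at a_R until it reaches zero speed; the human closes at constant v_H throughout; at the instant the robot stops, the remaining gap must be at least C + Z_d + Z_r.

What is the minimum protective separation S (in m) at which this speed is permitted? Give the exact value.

S_min = 13103/2000 m = 6.5515 m

T_s = v_R/a_R = (5/4)/(1/2) = 2.5000 s
reaction-phase robot travel = 1.2500·0.0800 = 0.1000 m
braking distance = 1.2500²/(2·0.5000) = 1.5625 m
human over T_r+T_s: 1.8000·(0.0800+2.5000) = 4.6440 m
C+Z_d+Z_r = 0.1200+0.0250+0.1000 = 0.2450 m
S_min ≈ 0.1000+1.5625+4.6440+0.2450  ⇒  S_min = 13103/2000 m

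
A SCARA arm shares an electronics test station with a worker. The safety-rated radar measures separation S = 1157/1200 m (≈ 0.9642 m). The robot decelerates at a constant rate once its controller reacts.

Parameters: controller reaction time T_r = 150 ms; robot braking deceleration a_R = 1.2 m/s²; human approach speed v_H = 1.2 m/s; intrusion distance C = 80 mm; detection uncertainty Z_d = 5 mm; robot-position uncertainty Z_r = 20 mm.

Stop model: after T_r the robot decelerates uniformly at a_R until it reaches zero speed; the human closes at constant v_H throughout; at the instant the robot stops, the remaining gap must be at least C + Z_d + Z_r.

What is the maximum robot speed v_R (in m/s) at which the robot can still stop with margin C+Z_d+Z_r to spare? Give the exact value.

v_R_max = 1/2 m/s = 0.5000 m/s

collect terms ⇒ (5/12)·v_R² + (23/20)·v_R + (-163/240) = 0
  disc = (23/20)² − 4·(5/12)·(-163/240) = 2209/900 ; √disc = 47/30
  v_R = (−(23/20) + 47/30) / (2·(5/12)) = 1/2 m/s
check:
T_s = v_R/a_R = (1/2)/(6/5) = 0.4167 s
robot in T_r: 0.5000·0.1500 = 0.0750 m
robot covers 0.5000·0.4167 − ½·1.2000·0.4167² = 0.1042 m while stopping
person approaches 1.2000·(0.1500+0.4167) = 0.6800 m
margins: 0.0800+0.0050+0.0200 = 0.1050 m
sum ≈ 0.0750+0.1042+0.6800+0.1050 ≈ 0.9642 m = S ✓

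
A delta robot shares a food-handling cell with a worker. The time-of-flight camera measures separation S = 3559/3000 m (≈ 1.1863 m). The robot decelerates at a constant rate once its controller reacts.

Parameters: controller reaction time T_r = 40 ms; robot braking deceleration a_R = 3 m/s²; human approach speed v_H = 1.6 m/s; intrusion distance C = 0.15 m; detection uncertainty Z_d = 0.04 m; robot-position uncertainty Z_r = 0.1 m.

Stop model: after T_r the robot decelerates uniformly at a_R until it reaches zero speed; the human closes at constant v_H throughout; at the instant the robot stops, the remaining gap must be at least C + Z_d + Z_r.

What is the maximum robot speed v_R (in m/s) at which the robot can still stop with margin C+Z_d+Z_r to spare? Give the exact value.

quadratic (1/6)·v² + (43/75)·v + (-2497/3000) = 0
  disc = (43/75)² − 4·(1/6)·(-2497/3000) = 2209/2500 ; √disc = 47/50
  v_R = (−(43/75) + 47/50) / (2·(1/6)) = 11/10 m/s
check:
stop time T_s = (11/10)/3 = 0.3667 s
robot covers v_R·T_r = 1.1000·0.0400 = 0.0440 m before braking
robot under decel: 1.1000²/(2·3.0000) = 0.2017 m
person approaches 1.6000·(0.0400+0.3667) = 0.6507 m
C+Z_d+Z_r = 0.1500+0.0400+0.1000 = 0.2900 m
sum ≈ 0.0440+0.2017+0.6507+0.2900 ≈ 1.1863 m = S ✓

v_R_max = 11/10 m/s = 1.1000 m/s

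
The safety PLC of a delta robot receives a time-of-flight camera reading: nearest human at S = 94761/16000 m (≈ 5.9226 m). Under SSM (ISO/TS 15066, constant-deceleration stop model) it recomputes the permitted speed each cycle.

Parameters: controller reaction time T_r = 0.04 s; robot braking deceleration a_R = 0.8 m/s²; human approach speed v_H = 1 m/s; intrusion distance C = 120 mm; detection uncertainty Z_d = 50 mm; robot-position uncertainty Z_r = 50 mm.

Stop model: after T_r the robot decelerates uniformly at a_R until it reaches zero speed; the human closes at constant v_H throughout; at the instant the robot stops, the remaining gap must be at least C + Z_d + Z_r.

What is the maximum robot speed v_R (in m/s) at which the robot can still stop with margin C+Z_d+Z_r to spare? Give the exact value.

v_R_max = 43/20 m/s = 2.1500 m/s

at the boundary: (5/8)·v² + (129/100)·v + (-90601/16000) = 0
  disc = (129/100)² − 4·(5/8)·(-90601/16000) = 2531281/160000 ; √disc = 1591/400
  v_R = (−(129/100) + 1591/400) / (2·(5/8)) = 43/20 m/s
check:
braking lasts T_s = (43/20)/(4/5) = 2.6875 s
reaction-phase robot travel = 2.1500·0.0400 = 0.0860 m
braking distance = 2.1500²/(2·0.8000) = 2.8891 m
human over T_r+T_s: 1.0000·(0.0400+2.6875) = 2.7275 m
C+Z_d+Z_r = 0.1200+0.0500+0.0500 = 0.2200 m
sum ≈ 0.0860+2.8891+2.7275+0.2200 ≈ 5.9226 m = S ✓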